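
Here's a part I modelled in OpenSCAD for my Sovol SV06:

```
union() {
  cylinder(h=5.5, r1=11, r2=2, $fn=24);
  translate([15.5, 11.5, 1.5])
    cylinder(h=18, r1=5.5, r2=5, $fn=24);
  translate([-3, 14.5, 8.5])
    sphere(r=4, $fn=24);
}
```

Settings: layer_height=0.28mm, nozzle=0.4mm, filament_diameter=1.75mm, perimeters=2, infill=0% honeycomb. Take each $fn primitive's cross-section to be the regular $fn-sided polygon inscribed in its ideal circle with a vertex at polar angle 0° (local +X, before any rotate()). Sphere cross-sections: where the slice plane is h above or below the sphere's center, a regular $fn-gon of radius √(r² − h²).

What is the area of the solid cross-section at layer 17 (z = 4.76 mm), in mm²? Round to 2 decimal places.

At z = 4.76 mm: the cone (r1=11→r2=2) has section circumradius 3.211 here — a regular 24-gon (area = (24/2)·3.211²·sin(360°/24) = 32.02 mm²); the cone at (15.5, 11.5) (r1=5.5→r2=5) has section circumradius 5.409 here — a regular 24-gon (area = (24/2)·5.409²·sin(360°/24) = 90.88 mm²); the r=4 sphere at (-3, 14.5) slices to a regular 24-gon of circumradius 1.419 (√(r²−h²) with h=3.74 from center) (area = (24/2)·1.419²·sin(360°/24) = 6.25 mm²); Taking the union: the 3 present regions are separate (no shared area or edge), so areas and boundary lengths simply add and each stays a separate island — area = 129.15 mm². Overall, the cross-section has 3 separate islands. Net area = 129.15 mm².

129.15 mm²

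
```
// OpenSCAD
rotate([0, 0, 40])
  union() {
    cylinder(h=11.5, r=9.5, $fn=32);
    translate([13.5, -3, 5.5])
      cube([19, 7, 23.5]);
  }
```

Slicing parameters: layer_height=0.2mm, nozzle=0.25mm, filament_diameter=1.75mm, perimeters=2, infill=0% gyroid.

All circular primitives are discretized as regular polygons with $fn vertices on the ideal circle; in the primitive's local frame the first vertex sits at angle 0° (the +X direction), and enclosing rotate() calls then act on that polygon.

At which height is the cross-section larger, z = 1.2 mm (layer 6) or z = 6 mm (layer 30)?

Layer 6 (z = 1.2): the cylinder: section is a regular 32-gon, circumradius r=9.5 (area = (32/2)·9.500²·sin(360°/32) = 281.71 mm²); the cube at (13.5, -3) is absent (z outside [5.5, 29]); Combining (union): only the r=9.5 cylinder is present, so the union is just that shape — area = 281.71 mm²; (rotated 40° about Z; rotation is an isometry so areas/perimeters/island counts are preserved). So its area = 281.71 mm². Layer 30 (z = 6): the r=9.5 cylinder contributes a regular 32-gon of circumradius 9.5 (area = (32/2)·9.500²·sin(360°/32) = 281.71 mm²); the cube at (13.5, -3) is present — its section is the full 19×7 rectangle (area 133.00 mm²); Merging all regions: the 2 present regions are separate (no shared area or edge), so areas and boundary lengths simply add and each stays a separate island — area = 414.71 mm²; (whole slice rotated 40° about Z — lengths, areas and connectivity unchanged). So its area = 414.71 mm². Layer 30 is larger (414.71 vs 281.71 mm²).

layer 30 (z = 6 mm)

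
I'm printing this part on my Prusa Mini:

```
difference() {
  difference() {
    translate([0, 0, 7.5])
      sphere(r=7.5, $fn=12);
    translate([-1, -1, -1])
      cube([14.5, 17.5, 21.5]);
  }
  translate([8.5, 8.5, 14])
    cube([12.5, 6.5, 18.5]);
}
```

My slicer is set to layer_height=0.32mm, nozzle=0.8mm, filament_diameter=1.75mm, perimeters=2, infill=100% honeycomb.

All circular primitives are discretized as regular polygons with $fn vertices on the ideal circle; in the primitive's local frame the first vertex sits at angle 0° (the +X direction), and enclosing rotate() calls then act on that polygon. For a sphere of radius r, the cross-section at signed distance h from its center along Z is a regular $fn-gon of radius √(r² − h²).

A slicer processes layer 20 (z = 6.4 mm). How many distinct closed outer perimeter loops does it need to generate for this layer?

1

At z = 6.4 mm: the sphere: section is a regular 12-gon, circumradius = √(r²−h²) = √(7.5²−1.1²) = 7.419; the 14.5×17.5 cube at (-1, -1) contributes its full rectangle; After the difference (first − rest): starting from the r=7.5 sphere, the 14.5×17.5 cube at (-1, -1) partially overlaps it — only the 56.85 mm² overlap (of its 253.75 mm²) is removed, clipping the outline — 1 connected region; the cube at (8.5, 8.5) does not reach this height (z outside [14, 32.5]); After the difference (first − rest): none of the subtracted shapes is present at this height, so the result so far is unchanged — 1 connected region. The result has 1 disconnected region.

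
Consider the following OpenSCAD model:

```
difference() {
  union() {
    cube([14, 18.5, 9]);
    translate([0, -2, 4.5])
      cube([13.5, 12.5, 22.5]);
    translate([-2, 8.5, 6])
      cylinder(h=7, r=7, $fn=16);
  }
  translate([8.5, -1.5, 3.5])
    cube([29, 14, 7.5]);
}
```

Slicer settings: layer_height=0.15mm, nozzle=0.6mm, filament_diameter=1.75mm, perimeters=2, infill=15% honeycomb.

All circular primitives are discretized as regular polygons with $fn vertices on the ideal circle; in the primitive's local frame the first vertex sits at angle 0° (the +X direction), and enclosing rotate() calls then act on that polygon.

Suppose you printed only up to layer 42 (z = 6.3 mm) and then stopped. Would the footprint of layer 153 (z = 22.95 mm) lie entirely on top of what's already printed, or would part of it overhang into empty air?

Compare the two slices. At z = 6.3: the cube is present — its section is the full 14×18.5 rectangle (area 259.00 mm²); the 13.5×12.5 cube at (0, -2) contributes its full rectangle (area 168.75 mm²); the cylinder at (-2, 8.5): section is a regular 16-gon, circumradius r=7 (area = (16/2)·7.000²·sin(360°/16) = 150.01 mm²); Merging all regions: the regions partially overlap — summed areas 577.76 mm² minus the doubly-counted overlap 189.55 mm² gives 388.21 mm² — area = 388.21 mm²; the cube at (8.5, -1.5) (footprint 29×14) is included at this height (area 406.00 mm²); Subtracting the remaining from the first: starting from the result so far (388.21 mm²), the 29×14 cube at (8.5, -1.5) partially overlaps it — only the 76.25 mm² overlap (of its 406.00 mm²) is removed, clipping the outline — area = 311.96 mm². At z = 22.95: the cube is absent (z outside [0, 9]); the cube at (0, -2) is present — its section is the full 13.5×12.5 rectangle (area 168.75 mm²); the cylinder at (-2, 8.5) is absent (z outside [6, 13]); Taking the union: only the 13.5×12.5 cube at (0, -2) is present, so the union is just that shape — area = 168.75 mm²; the cube at (8.5, -1.5) does not reach this height (z outside [3.5, 11]); Taking the first minus the rest: none of the subtracted shapes is present at this height, so that combined region is unchanged — area = 168.75 mm². Checking containment: at z = 22.95 the cross-section extends beyond the z = 6.3 cross-section by about 60.00 mm².

part overhangs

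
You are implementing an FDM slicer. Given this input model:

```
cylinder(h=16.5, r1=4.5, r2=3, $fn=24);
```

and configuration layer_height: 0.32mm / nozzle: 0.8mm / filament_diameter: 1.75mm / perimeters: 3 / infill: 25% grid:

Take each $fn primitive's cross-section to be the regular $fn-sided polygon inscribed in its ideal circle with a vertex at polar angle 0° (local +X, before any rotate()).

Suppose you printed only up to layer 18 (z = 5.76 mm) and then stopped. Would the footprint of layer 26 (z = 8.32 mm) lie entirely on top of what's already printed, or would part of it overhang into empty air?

Compare the two slices. At z = 5.76: the cone: at t=0.349 of its height the radius interpolates to r₁+(r₂−r₁)t = 3.976, giving a regular 24-gon of that circumradius (area = (24/2)·3.976²·sin(360°/24) = 49.11 mm²). At z = 8.32: the cone (r1=4.5→r2=3) has section circumradius 3.744 here — a regular 24-gon (area = (24/2)·3.744²·sin(360°/24) = 43.53 mm²). Checking containment: the cross-section at z = 8.32 is a subset of the cross-section at z = 5.76.

entirely on top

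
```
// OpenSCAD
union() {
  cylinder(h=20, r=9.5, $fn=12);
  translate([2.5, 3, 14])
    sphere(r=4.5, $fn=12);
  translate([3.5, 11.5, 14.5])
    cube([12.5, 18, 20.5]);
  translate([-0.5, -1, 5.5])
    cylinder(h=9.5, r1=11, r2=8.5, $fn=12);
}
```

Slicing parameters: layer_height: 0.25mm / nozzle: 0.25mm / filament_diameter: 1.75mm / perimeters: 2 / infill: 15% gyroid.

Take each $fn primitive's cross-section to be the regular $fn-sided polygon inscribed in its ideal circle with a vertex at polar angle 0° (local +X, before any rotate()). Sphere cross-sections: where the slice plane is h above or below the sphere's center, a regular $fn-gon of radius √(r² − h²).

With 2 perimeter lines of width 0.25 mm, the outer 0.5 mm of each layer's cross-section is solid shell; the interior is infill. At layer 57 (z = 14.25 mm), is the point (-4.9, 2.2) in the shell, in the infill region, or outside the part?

infill

At z = 14.25 mm: the r=9.5 cylinder contributes a regular 12-gon of circumradius 9.5; the r=4.5 sphere at (2.5, 3) slices to a regular 12-gon of circumradius 4.493 (√(r²−h²) with h=0.25 from center); the cube at (3.5, 11.5) does not reach this height (z outside [14.5, 35]); the cone at (-0.5, -1) contributes a regular 12-gon of circumradius 8.697 (interpolated between r1=11 and r2=8.5 at t=0.921); Merging all regions: the regions partially overlap (shared area 284.39 mm²), so overlapping operands fuse into one piece — 1 connected region. Overall, the cross-section is a single solid region. The nearest boundary edge runs (-9.50, 0.00)→(-8.23, 4.75); distance from the point to it = 3.87 mm. The point is inside the cross-section and 3.87 mm from the nearest boundary — more than the 0.5 mm shell width (2 × 0.25), so it's in the infill interior.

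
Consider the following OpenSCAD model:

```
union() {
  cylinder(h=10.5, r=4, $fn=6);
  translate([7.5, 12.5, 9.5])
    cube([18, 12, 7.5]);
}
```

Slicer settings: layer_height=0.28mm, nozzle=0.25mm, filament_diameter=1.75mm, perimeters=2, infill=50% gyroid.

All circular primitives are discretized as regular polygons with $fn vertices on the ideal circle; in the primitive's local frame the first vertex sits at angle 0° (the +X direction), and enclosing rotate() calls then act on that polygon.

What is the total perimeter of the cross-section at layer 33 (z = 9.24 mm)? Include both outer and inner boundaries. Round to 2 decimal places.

At z = 9.24 mm: the cylinder: section is a regular 6-gon, circumradius r=4 (perimeter = 2·6·4.000·sin(180°/6) = 24.00 mm); the cube at (7.5, 12.5) does not reach this height (z outside [9.5, 17]); Combining (union): only the r=4 cylinder is present, so the union is just that shape — boundary = 24.00 mm. Overall, the cross-section is a single solid region. Total boundary length (outer) = 24.00 mm.

24.00 mm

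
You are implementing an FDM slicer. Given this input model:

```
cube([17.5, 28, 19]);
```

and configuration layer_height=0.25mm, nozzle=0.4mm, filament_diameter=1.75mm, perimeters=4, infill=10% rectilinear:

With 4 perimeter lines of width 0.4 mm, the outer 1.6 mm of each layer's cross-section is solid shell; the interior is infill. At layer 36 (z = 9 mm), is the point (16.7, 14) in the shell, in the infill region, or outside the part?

shell

At z = 9 mm: the 17.5×28 cube contributes its full rectangle. Overall, the cross-section is a single solid region. The nearest boundary edge runs (17.50, 0.00)→(17.50, 28.00); distance from the point to it = 0.80 mm. The point is inside the cross-section, 0.80 mm from the nearest boundary — within the 1.6 mm shell band (4 × 0.4).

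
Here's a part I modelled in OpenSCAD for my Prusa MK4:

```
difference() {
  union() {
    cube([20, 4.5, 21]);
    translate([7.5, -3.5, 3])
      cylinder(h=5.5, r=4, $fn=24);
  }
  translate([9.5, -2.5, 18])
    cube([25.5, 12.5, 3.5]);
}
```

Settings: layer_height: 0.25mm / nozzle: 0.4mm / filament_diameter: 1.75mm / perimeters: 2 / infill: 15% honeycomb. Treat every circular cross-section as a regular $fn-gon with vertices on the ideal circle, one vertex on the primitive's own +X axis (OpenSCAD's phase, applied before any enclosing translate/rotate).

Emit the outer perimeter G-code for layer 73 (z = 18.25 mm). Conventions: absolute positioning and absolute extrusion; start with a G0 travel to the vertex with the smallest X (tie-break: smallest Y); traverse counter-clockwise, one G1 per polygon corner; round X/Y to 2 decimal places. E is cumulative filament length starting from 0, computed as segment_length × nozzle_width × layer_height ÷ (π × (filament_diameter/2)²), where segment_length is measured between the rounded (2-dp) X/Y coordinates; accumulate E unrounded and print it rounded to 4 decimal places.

At z = 18.25 mm: the 20×4.5 cube contributes its full rectangle; the cylinder at (7.5, -3.5) is not intersected at this z (z outside [3, 8.5]); Merging all regions: only the 20×4.5 cube is present, so the union is just that shape — 1 connected region; the cube at (9.5, -2.5) (footprint 25.5×12.5) is included at this height; Taking the first minus the rest: starting from the result so far, the 25.5×12.5 cube at (9.5, -2.5) partially overlaps it — only the 47.25 mm² overlap (of its 318.75 mm²) is removed, clipping the outline — 1 connected region. The outline is a single polygon with 4 vertices. Extrusion per mm of travel: 0.4 × 0.25 / (π × 0.875²) = 0.041575. Accumulating E over each segment gives final E = 1.1641.

G0 X0.00 Y0.00 Z18.25
G1 X9.50 Y0.00 E0.3950
G1 X9.50 Y4.50 E0.5821
G1 X0.00 Y4.50 E0.9770
G1 X0.00 Y0.00 E1.1641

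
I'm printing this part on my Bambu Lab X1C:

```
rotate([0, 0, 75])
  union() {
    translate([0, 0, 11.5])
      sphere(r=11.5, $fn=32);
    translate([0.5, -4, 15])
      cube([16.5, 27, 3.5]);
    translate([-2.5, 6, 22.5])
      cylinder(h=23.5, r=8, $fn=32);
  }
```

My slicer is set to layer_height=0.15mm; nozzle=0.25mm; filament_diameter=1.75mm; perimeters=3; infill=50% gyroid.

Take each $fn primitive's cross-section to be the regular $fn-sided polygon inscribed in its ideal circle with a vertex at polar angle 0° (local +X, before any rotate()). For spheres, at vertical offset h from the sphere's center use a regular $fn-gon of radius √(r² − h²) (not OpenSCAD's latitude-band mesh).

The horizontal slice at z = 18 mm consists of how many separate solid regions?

At z = 18 mm: the sphere: section is a regular 32-gon, circumradius = √(r²−h²) = √(11.5²−6.5²) = 9.487; the cube at (0.5, -4) is present — its section is the full 16.5×27 rectangle; the cylinder at (-2.5, 6) is absent (z outside [22.5, 46]); Combining (union): the regions partially overlap (shared area 100.17 mm²), so overlapping operands fuse into one piece — 1 connected region; (whole slice rotated 75° about Z — lengths, areas and connectivity unchanged). The result has 1 disconnected region.

1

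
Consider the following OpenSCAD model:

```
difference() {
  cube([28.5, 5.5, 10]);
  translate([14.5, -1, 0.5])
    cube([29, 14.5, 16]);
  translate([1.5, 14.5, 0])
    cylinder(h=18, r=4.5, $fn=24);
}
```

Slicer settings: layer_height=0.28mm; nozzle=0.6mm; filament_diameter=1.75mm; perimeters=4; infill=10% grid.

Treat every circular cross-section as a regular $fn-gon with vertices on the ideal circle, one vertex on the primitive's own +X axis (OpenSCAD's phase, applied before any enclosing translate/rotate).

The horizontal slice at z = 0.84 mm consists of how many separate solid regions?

1

At z = 0.84 mm: the cube is present — its section is the full 28.5×5.5 rectangle; the 29×14.5 cube at (14.5, -1) contributes its full rectangle; the r=4.5 cylinder at (1.5, 14.5) gives a regular 24-gon of circumradius 4.5 (constant along its height); Subtracting the remaining from the first: starting from the 28.5×5.5 cube, the 29×14.5 cube at (14.5, -1) partially overlaps it — only the 77.00 mm² overlap (of its 420.50 mm²) is removed, clipping the outline; the r=4.5 cylinder at (1.5, 14.5) misses the remaining region (no effect) — 1 connected region. The result has 1 disconnected region.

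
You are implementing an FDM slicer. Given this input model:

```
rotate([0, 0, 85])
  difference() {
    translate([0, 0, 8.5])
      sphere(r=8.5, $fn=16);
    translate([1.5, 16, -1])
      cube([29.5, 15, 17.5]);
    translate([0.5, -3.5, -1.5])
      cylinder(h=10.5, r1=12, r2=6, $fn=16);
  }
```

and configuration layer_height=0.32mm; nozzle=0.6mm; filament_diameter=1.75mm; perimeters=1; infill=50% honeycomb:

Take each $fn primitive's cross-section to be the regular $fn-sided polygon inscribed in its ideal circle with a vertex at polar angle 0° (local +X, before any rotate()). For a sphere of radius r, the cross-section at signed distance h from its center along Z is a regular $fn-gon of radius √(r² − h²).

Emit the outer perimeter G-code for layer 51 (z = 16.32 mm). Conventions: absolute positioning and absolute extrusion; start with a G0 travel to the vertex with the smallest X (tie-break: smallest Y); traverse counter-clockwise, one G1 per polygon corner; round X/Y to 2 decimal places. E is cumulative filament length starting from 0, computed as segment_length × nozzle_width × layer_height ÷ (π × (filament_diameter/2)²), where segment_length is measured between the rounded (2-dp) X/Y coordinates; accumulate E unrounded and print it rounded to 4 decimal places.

G0 X-3.32 Y0.29 Z16.32
G1 X-3.18 Y-1.00 E0.1036
G1 X-2.55 Y-2.14 E0.2075
G1 X-1.54 Y-2.95 E0.3109
G1 X-0.29 Y-3.32 E0.4150
G1 X1.00 Y-3.18 E0.5185
G1 X2.14 Y-2.55 E0.6225
G1 X2.95 Y-1.54 E0.7259
G1 X3.32 Y-0.29 E0.8299
G1 X3.18 Y1.00 E0.9335
G1 X2.55 Y2.14 E1.0375
G1 X1.54 Y2.95 E1.1408
G1 X0.29 Y3.32 E1.2449
G1 X-1.00 Y3.18 E1.3484
G1 X-2.14 Y2.55 E1.4524
G1 X-2.95 Y1.54 E1.5558
G1 X-3.32 Y0.29 E1.6598

At z = 16.32 mm: the r=8.5 sphere slices to a regular 16-gon of circumradius 3.331 (√(r²−h²) with h=7.82 from center); the cube at (1.5, 16) is present — its section is the full 29.5×15 rectangle; the cone at (0.5, -3.5) is not intersected at this z (z outside [-1.5, 9]); Subtracting the remaining from the first: starting from the r=8.5 sphere, the 29.5×15 cube at (1.5, 16) misses the remaining region (no effect) — 1 connected region; (whole slice rotated 85° about Z — lengths, areas and connectivity unchanged). The outline is a single polygon with 16 vertices. Extrusion per mm of travel: 0.6 × 0.32 / (π × 0.875²) = 0.079824. Accumulating E over each segment gives final E = 1.6598.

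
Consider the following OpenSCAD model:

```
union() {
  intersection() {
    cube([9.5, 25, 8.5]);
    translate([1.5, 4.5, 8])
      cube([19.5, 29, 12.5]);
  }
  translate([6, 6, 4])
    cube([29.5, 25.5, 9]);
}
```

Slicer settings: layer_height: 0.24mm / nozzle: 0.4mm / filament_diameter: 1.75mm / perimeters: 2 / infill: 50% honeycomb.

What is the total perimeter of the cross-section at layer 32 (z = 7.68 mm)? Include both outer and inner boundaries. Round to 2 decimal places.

At z = 7.68 mm: the cube (footprint 9.5×25) is included at this height (perimeter 69.00 mm); the cube at (1.5, 4.5) does not reach this height (z outside [8, 20.5]); Keeping only the common overlap: at least one operand is absent at this height, so nothing remains; the 29.5×25.5 cube at (6, 6) contributes its full rectangle (perimeter 110.00 mm); Taking the union: only the 29.5×25.5 cube at (6, 6) is present, so the union is just that shape — boundary = 110.00 mm. Overall, the cross-section is a single solid region. Total boundary length (outer) = 110.00 mm.

110.00 mm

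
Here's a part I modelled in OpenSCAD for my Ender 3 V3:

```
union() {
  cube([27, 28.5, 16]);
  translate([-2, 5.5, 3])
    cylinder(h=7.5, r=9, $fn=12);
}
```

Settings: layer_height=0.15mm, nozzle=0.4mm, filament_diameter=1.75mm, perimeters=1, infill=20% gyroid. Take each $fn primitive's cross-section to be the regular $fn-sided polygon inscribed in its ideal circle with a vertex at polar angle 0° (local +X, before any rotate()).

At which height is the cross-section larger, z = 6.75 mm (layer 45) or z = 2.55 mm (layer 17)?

layer 45 (z = 6.75 mm)

Layer 45 (z = 6.75): the 27×28.5 cube contributes its full rectangle (area 769.50 mm²); the r=9 cylinder at (-2, 5.5) gives a regular 12-gon of circumradius 9 (constant along its height) (area = (12/2)·9.000²·sin(360°/12) = 243.00 mm²); Combining (union): the regions partially overlap — summed areas 1012.50 mm² minus the doubly-counted overlap 77.37 mm² gives 935.13 mm² — area = 935.13 mm². So its area = 935.13 mm². Layer 17 (z = 2.55): the cube is present — its section is the full 27×28.5 rectangle (area 769.50 mm²); the cylinder at (-2, 5.5) does not reach this height (z outside [3, 10.5]); Taking the union: only the 27×28.5 cube is present, so the union is just that shape — area = 769.50 mm². So its area = 769.50 mm². Layer 45 is larger (935.13 vs 769.50 mm²).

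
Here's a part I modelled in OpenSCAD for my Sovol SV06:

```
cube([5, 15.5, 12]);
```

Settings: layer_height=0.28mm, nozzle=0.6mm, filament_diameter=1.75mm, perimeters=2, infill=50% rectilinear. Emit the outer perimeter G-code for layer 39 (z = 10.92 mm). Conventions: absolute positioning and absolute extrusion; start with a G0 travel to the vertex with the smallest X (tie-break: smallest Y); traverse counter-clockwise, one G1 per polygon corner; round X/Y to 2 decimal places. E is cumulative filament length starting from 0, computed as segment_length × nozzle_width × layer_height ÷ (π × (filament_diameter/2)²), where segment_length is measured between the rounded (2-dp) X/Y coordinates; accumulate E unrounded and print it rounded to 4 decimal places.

G0 X0.00 Y0.00 Z10.92
G1 X5.00 Y0.00 E0.3492
G1 X5.00 Y15.50 E1.4318
G1 X0.00 Y15.50 E1.7811
G1 X0.00 Y0.00 E2.8637

At z = 10.92 mm: the cube (footprint 5×15.5) is included at this height. The outline is a single polygon with 4 vertices. Extrusion per mm of travel: 0.6 × 0.28 / (π × 0.875²) = 0.069846. Accumulating E over each segment gives final E = 2.8637.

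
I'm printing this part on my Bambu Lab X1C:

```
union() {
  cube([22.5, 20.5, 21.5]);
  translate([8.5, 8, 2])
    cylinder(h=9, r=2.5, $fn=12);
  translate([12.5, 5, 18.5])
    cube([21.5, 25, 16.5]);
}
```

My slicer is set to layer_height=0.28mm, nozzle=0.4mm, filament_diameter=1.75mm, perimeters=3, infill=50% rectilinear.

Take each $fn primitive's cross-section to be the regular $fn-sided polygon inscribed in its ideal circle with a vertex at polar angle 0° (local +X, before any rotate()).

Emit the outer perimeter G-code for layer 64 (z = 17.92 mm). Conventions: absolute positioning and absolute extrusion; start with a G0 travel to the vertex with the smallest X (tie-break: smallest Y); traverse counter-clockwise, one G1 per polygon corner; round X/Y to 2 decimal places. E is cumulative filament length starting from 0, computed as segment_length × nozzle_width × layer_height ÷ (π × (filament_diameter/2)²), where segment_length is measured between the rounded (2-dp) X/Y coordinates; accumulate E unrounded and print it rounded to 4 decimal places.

At z = 17.92 mm: the cube is present — its section is the full 22.5×20.5 rectangle; the cylinder at (8.5, 8) does not reach this height (z outside [2, 11]); the cube at (12.5, 5) is not intersected at this z (z outside [18.5, 35]); Combining (union): only the 22.5×20.5 cube is present, so the union is just that shape — 1 connected region. The outline is a single polygon with 4 vertices. Extrusion per mm of travel: 0.4 × 0.28 / (π × 0.875²) = 0.046564. Accumulating E over each segment gives final E = 4.0045.

G0 X0.00 Y0.00 Z17.92
G1 X22.50 Y0.00 E1.0477
G1 X22.50 Y20.50 E2.0023
G1 X0.00 Y20.50 E3.0500
G1 X0.00 Y0.00 E4.0045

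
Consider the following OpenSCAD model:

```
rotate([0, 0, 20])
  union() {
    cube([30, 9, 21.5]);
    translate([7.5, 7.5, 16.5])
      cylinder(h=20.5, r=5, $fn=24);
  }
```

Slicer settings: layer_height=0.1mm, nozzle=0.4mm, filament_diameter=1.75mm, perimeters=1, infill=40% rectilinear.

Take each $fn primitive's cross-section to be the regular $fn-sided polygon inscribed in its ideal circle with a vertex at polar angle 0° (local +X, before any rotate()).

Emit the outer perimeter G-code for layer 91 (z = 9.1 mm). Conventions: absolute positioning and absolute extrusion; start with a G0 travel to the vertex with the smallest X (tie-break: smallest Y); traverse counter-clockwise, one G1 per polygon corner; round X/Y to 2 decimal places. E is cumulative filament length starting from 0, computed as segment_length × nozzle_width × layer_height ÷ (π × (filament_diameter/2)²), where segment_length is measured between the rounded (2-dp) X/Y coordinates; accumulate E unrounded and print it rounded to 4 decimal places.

At z = 9.1 mm: the cube (footprint 30×9) is included at this height; the cylinder at (7.5, 7.5) is absent (z outside [16.5, 37]); Merging all regions: only the 30×9 cube is present, so the union is just that shape — 1 connected region; (rotated 20° about Z; rotation is an isometry so areas/perimeters/island counts are preserved). The outline is a single polygon with 4 vertices. Extrusion per mm of travel: 0.4 × 0.1 / (π × 0.875²) = 0.016630. Accumulating E over each segment gives final E = 1.2972.

G0 X-3.08 Y8.46 Z9.10
G1 X0.00 Y0.00 E0.1497
G1 X28.19 Y10.26 E0.6486
G1 X25.11 Y18.72 E0.7983
G1 X-3.08 Y8.46 E1.2972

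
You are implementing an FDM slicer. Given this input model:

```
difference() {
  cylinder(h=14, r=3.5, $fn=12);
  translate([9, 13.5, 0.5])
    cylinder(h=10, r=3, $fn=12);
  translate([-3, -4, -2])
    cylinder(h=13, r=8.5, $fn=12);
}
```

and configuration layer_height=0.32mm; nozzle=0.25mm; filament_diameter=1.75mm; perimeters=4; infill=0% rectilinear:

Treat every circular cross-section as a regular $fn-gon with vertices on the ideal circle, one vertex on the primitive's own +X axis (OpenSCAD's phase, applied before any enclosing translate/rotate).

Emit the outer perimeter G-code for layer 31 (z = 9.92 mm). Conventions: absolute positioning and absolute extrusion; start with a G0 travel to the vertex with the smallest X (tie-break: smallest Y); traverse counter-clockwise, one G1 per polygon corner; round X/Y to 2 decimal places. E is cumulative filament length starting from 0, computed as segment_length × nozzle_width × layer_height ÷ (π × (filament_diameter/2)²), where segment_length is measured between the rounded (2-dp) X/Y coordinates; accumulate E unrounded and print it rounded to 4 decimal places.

At z = 9.92 mm: the r=3.5 cylinder gives a regular 12-gon of circumradius 3.5 (constant along its height); the r=3 cylinder at (9, 13.5) gives a regular 12-gon of circumradius 3 (constant along its height); the r=8.5 cylinder at (-3, -4) contributes a regular 12-gon of circumradius 8.5; After the difference (first − rest): starting from the r=3.5 cylinder, the r=3 cylinder at (9, 13.5) misses the remaining region (no effect); the r=8.5 cylinder at (-3, -4) partially overlaps it — only the 36.51 mm² overlap (of its 216.75 mm²) is removed, clipping the outline — 1 connected region. The outline is a single polygon with 4 vertices. Extrusion per mm of travel: 0.25 × 0.32 / (π × 0.875²) = 0.033260. Accumulating E over each segment gives final E = 0.1499.

G0 X1.52 Y3.09 Z9.92
G1 X3.09 Y1.52 E0.0738
G1 X3.03 Y1.75 E0.0818
G1 X1.75 Y3.03 E0.1420
G1 X1.52 Y3.09 E0.1499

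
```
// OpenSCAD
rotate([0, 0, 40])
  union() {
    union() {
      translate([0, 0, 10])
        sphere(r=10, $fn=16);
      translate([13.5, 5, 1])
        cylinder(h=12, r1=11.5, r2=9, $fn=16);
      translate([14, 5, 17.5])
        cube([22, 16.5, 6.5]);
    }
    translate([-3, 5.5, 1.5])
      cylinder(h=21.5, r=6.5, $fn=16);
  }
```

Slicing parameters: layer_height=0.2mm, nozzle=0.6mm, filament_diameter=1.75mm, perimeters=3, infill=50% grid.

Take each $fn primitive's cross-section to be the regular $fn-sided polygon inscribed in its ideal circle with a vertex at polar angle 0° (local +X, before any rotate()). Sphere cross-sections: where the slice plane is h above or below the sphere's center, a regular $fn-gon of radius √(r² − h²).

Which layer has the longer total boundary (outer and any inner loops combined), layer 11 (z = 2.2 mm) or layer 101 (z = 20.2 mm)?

Layer 11 (z = 2.2): the r=10 sphere contributes a regular 16-gon of circumradius √(10²−7.8²) = 6.258 (perimeter = 2·16·6.258·sin(180°/16) = 39.07 mm); the cone at (13.5, 5) (r1=11.5→r2=9) has section circumradius 11.250 here — a regular 16-gon (perimeter = 2·16·11.250·sin(180°/16) = 70.23 mm); the cube at (14, 5) is absent (z outside [17.5, 24]); Taking the union: the regions partially overlap (shared area 17.82 mm²), so the edge portions inside another operand are dropped and the merged outline is re-measured after clipping — boundary = 89.55 mm; the r=6.5 cylinder at (-3, 5.5) contributes a regular 16-gon of circumradius 6.5 (perimeter = 2·16·6.500·sin(180°/16) = 40.58 mm); Taking the union: the regions partially overlap (shared area 50.76 mm²), so the edge portions inside another operand are dropped and the merged outline is re-measured after clipping — boundary = 99.11 mm; (rotated 40° about Z; rotation is an isometry so areas/perimeters/island counts are preserved). So its perimeter = 99.11 mm. Layer 101 (z = 20.2): the sphere is absent (|z−center|=10.200 > r=10); the cone at (13.5, 5) is absent (z outside [1, 13]); the 22×16.5 cube at (14, 5) contributes its full rectangle (perimeter 77.00 mm); Combining (union): only the 22×16.5 cube at (14, 5) is present, so the union is just that shape — boundary = 77.00 mm; the cylinder at (-3, 5.5): section is a regular 16-gon, circumradius r=6.5 (perimeter = 2·16·6.500·sin(180°/16) = 40.58 mm); Taking the union: the 2 present regions are separate (no shared area or edge), so areas and boundary lengths simply add and each stays a separate island — boundary = 117.58 mm; (rotated 40° about Z; rotation is an isometry so areas/perimeters/island counts are preserved). So its perimeter = 117.58 mm. Layer 101 is larger (117.58 vs 99.11 mm).

layer 101 (z = 20.2 mm)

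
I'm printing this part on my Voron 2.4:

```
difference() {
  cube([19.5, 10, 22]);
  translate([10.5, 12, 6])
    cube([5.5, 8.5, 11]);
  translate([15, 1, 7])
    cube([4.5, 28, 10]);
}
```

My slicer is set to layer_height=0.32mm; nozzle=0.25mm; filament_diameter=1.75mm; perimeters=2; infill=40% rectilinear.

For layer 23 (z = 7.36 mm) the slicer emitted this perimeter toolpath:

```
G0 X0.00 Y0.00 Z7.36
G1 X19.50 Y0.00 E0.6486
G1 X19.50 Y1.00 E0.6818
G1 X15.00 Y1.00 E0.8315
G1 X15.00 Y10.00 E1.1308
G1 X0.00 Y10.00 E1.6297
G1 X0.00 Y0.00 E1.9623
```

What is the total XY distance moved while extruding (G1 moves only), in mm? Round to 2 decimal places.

59.00 mm

Sum the Euclidean lengths of each G1 segment: total = 59.00 mm.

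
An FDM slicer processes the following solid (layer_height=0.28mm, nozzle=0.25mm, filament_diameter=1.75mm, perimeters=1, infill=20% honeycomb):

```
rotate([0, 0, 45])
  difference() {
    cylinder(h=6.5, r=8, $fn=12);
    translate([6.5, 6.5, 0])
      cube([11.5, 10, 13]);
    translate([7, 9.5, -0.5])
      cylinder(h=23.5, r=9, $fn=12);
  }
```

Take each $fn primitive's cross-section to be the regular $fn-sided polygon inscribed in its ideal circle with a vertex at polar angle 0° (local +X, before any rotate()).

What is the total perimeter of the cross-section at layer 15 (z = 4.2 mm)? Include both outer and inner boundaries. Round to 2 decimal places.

At z = 4.2 mm: the cylinder: section is a regular 12-gon, circumradius r=8 (perimeter = 2·12·8.000·sin(180°/12) = 49.69 mm); the cube at (6.5, 6.5) is present — its section is the full 11.5×10 rectangle (perimeter 43.00 mm); the cylinder at (7, 9.5): section is a regular 12-gon, circumradius r=9 (perimeter = 2·12·9.000·sin(180°/12) = 55.90 mm); Subtracting the remaining from the first: starting from the r=8 cylinder, the 11.5×10 cube at (6.5, 6.5) misses the remaining region (no effect); the r=9 cylinder at (7, 9.5) partially overlaps it — only the 38.67 mm² overlap (of its 243.00 mm²) is removed, clipping the outline — boundary = 49.31 mm; (rotated 45° about Z; rotation is an isometry so areas/perimeters/island counts are preserved). Overall, the cross-section is a single solid region. Total boundary length (outer) = 49.31 mm.

49.31 mm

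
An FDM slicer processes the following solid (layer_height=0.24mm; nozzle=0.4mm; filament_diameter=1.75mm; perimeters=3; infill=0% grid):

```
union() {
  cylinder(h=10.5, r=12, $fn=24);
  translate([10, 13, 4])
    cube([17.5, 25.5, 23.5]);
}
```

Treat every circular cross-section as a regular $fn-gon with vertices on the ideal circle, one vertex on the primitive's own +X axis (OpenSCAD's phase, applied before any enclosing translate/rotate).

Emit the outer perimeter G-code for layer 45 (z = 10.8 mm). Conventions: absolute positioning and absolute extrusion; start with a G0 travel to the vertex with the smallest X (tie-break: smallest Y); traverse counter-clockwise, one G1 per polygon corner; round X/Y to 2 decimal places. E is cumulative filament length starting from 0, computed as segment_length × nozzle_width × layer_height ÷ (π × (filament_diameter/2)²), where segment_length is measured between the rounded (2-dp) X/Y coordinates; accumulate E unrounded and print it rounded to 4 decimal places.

G0 X10.00 Y13.00 Z10.80
G1 X27.50 Y13.00 E0.6985
G1 X27.50 Y38.50 E1.7162
G1 X10.00 Y38.50 E2.4147
G1 X10.00 Y13.00 E3.4324

At z = 10.8 mm: the cylinder does not reach this height (z outside [0, 10.5]); the 17.5×25.5 cube at (10, 13) contributes its full rectangle; Merging all regions: only the 17.5×25.5 cube at (10, 13) is present, so the union is just that shape — 1 connected region. The outline is a single polygon with 4 vertices. Extrusion per mm of travel: 0.4 × 0.24 / (π × 0.875²) = 0.039912. Accumulating E over each segment gives final E = 3.4324.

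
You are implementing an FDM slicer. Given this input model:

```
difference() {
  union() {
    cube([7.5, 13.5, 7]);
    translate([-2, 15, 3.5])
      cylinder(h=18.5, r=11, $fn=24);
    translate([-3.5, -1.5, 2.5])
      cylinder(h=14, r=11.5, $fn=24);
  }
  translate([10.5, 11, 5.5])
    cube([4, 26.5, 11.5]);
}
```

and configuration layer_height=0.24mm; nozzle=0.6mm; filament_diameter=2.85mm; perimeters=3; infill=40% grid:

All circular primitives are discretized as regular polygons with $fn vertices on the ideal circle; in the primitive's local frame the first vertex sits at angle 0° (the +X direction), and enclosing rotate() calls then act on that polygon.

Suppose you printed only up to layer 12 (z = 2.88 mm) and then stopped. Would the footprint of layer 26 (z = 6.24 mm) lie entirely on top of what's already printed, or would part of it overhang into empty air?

Compare the two slices. At z = 2.88: the cube is present — its section is the full 7.5×13.5 rectangle (area 101.25 mm²); the cylinder at (-2, 15) does not reach this height (z outside [3.5, 22]); the r=11.5 cylinder at (-3.5, -1.5) gives a regular 24-gon of circumradius 11.5 (constant along its height) (area = (24/2)·11.500²·sin(360°/24) = 410.75 mm²); Combining (union): the regions partially overlap — summed areas 512.00 mm² minus the doubly-counted overlap 51.11 mm² gives 460.88 mm² — area = 460.88 mm²; the cube at (10.5, 11) is not intersected at this z (z outside [5.5, 17]); Subtracting the remaining from the first: none of the subtracted shapes is present at this height, so the result so far is unchanged — area = 460.88 mm². At z = 6.24: the 7.5×13.5 cube contributes its full rectangle (area 101.25 mm²); the cylinder at (-2, 15): section is a regular 24-gon, circumradius r=11 (area = (24/2)·11.000²·sin(360°/24) = 375.81 mm²); the r=11.5 cylinder at (-3.5, -1.5) gives a regular 24-gon of circumradius 11.5 (constant along its height) (area = (24/2)·11.500²·sin(360°/24) = 410.75 mm²); Merging all regions: the regions partially overlap — summed areas 887.80 mm² minus the doubly-counted overlap 152.02 mm² gives 735.78 mm² — area = 735.78 mm²; the 4×26.5 cube at (10.5, 11) contributes its full rectangle (area 106.00 mm²); Taking the first minus the rest: starting from that combined region (735.78 mm²), the 4×26.5 cube at (10.5, 11) misses the remaining region (no effect) — area = 735.78 mm². Checking containment: at z = 6.24 the cross-section extends beyond the z = 2.88 cross-section by about 274.90 mm².

part overhangs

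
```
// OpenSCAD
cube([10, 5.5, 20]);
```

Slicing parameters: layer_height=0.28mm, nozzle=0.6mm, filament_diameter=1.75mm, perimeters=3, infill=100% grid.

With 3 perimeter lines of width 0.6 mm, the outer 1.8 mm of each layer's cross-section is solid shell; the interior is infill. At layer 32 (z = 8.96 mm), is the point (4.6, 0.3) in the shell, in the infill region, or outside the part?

shell

At z = 8.96 mm: the 10×5.5 cube contributes its full rectangle. Overall, the cross-section is a single solid region. The nearest boundary edge runs (0.00, 0.00)→(10.00, 0.00); distance from the point to it = 0.30 mm. The point is inside the cross-section, 0.30 mm from the nearest boundary — within the 1.8 mm shell band (3 × 0.6).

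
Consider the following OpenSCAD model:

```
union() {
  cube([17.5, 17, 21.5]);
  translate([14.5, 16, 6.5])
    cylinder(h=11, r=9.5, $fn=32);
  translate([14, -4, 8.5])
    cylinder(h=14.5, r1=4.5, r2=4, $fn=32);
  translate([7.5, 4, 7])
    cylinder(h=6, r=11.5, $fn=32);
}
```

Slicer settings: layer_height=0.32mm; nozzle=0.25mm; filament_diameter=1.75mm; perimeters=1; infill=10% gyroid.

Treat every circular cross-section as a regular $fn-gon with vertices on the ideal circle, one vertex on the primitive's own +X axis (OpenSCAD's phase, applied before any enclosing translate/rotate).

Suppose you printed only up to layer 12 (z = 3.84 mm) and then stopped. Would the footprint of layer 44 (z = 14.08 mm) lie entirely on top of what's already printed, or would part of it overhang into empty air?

Compare the two slices. At z = 3.84: the cube is present — its section is the full 17.5×17 rectangle (area 297.50 mm²); the cylinder at (14.5, 16) does not reach this height (z outside [6.5, 17.5]); the cone at (14, -4) is not intersected at this z (z outside [8.5, 23]); the cylinder at (7.5, 4) is not intersected at this z (z outside [7, 13]); Combining (union): only the 17.5×17 cube is present, so the union is just that shape — area = 297.50 mm². At z = 14.08: the cube is present — its section is the full 17.5×17 rectangle (area 297.50 mm²); the r=9.5 cylinder at (14.5, 16) contributes a regular 32-gon of circumradius 9.5 (area = (32/2)·9.500²·sin(360°/32) = 281.71 mm²); the cone at (14, -4): at t=0.385 of its height the radius interpolates to r₁+(r₂−r₁)t = 4.308, giving a regular 32-gon of that circumradius (area = (32/2)·4.308²·sin(360°/32) = 57.92 mm²); the cylinder at (7.5, 4) does not reach this height (z outside [7, 13]); Merging all regions: the regions partially overlap — summed areas 637.13 mm² minus the doubly-counted overlap 111.41 mm² gives 525.72 mm² — area = 525.72 mm². Checking containment: at z = 14.08 the cross-section extends beyond the z = 3.84 cross-section by about 228.22 mm².

part overhangs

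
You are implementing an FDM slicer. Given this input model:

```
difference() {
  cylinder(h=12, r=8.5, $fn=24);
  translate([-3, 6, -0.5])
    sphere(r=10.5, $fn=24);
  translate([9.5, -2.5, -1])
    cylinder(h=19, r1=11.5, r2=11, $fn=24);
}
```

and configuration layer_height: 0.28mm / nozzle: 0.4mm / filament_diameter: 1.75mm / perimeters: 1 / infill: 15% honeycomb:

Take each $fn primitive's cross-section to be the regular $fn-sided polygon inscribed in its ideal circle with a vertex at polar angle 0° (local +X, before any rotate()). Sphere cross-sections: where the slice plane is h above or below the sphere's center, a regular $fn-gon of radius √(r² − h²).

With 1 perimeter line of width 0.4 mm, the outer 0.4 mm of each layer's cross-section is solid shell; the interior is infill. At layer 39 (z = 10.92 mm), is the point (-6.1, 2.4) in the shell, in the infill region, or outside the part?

At z = 10.92 mm: the r=8.5 cylinder contributes a regular 24-gon of circumradius 8.5; the sphere at (-3, 6) does not reach this height (|z−center|=11.420 > r=10.5); the cone at (9.5, -2.5) (r1=11.5→r2=11) has section circumradius 11.186 here — a regular 24-gon; After the difference (first − rest): starting from the r=8.5 cylinder, the cone at (9.5, -2.5) partially overlaps it — only the 114.62 mm² overlap (of its 388.64 mm²) is removed, clipping the outline — 1 connected region. Overall, the cross-section is a single solid region. The nearest boundary edge runs (-8.21, 2.20)→(-7.36, 4.25); distance from the point to it = 1.87 mm. The point is inside the cross-section and 1.87 mm from the nearest boundary — more than the 0.4 mm shell width (1 × 0.4), so it's in the infill interior.

infill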